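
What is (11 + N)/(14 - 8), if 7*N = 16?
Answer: 31/14 ≈ 2.2143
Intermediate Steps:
N = 16/7 (N = (⅐)*16 = 16/7 ≈ 2.2857)
(11 + N)/(14 - 8) = (11 + 16/7)/(14 - 8) = (93/7)/6 = (93/7)*(⅙) = 31/14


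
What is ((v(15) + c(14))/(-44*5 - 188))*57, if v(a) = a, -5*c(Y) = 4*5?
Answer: -209/136 ≈ -1.5368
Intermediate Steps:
c(Y) = -4 (c(Y) = -4*5/5 = -⅕*20 = -4)
((v(15) + c(14))/(-44*5 - 188))*57 = ((15 - 4)/(-44*5 - 188))*57 = (11/(-220 - 188))*57 = (11/(-408))*57 = (11*(-1/408))*57 = -11/408*57 = -209/136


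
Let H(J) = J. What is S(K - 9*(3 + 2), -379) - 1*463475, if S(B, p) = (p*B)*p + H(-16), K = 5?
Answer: -6209131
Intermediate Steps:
S(B, p) = -16 + B*p**2 (S(B, p) = (p*B)*p - 16 = (B*p)*p - 16 = B*p**2 - 16 = -16 + B*p**2)
S(K - 9*(3 + 2), -379) - 1*463475 = (-16 + (5 - 9*(3 + 2))*(-379)**2) - 1*463475 = (-16 + (5 - 9*5)*143641) - 463475 = (-16 + (5 - 45)*143641) - 463475 = (-16 - 40*143641) - 463475 = (-16 - 5745640) - 463475 = -5745656 - 463475 = -6209131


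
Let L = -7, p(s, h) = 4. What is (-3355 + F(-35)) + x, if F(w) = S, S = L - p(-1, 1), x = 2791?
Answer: -575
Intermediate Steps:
S = -11 (S = -7 - 1*4 = -7 - 4 = -11)
F(w) = -11
(-3355 + F(-35)) + x = (-3355 - 11) + 2791 = -3366 + 2791 = -575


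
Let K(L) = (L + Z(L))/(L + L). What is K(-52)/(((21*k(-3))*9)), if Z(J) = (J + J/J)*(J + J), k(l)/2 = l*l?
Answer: -101/6804 ≈ -0.014844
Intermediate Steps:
k(l) = 2*l² (k(l) = 2*(l*l) = 2*l²)
Z(J) = 2*J*(1 + J) (Z(J) = (J + 1)*(2*J) = (1 + J)*(2*J) = 2*J*(1 + J))
K(L) = (L + 2*L*(1 + L))/(2*L) (K(L) = (L + 2*L*(1 + L))/(L + L) = (L + 2*L*(1 + L))/((2*L)) = (L + 2*L*(1 + L))*(1/(2*L)) = (L + 2*L*(1 + L))/(2*L))
K(-52)/(((21*k(-3))*9)) = (3/2 - 52)/(((21*(2*(-3)²))*9)) = -101/(2*((21*(2*9))*9)) = -101/(2*((21*18)*9)) = -101/(2*(378*9)) = -101/2/3402 = -101/2*1/3402 = -101/6804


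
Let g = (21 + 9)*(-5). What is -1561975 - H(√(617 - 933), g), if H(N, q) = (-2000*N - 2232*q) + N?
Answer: -1896775 + 3998*I*√79 ≈ -1.8968e+6 + 35535.0*I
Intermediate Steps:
g = -150 (g = 30*(-5) = -150)
H(N, q) = -2232*q - 1999*N (H(N, q) = (-2232*q - 2000*N) + N = -2232*q - 1999*N)
-1561975 - H(√(617 - 933), g) = -1561975 - (-2232*(-150) - 1999*√(617 - 933)) = -1561975 - (334800 - 3998*I*√79) = -1561975 + (-334800 + 3998*I*√79) = -1896775 + 3998*I*√79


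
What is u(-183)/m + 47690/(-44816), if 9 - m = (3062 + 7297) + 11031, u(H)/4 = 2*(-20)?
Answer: -506244665/479105448 ≈ -1.0566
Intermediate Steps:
u(H) = -160 (u(H) = 4*(2*(-20)) = 4*(-40) = -160)
m = -21381 (m = 9 - ((3062 + 7297) + 11031) = 9 - (10359 + 11031) = 9 - 1*21390 = 9 - 21390 = -21381)
u(-183)/m + 47690/(-44816) = -160/(-21381) + 47690/(-44816) = -160*(-1/21381) + 47690*(-1/44816) = 160/21381 - 23845/22408 = -506244665/479105448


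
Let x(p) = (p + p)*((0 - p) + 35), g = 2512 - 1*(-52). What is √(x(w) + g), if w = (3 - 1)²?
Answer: 2*√703 ≈ 53.028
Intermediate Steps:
g = 2564 (g = 2512 + 52 = 2564)
w = 4 (w = 2² = 4)
x(p) = 2*p*(35 - p) (x(p) = (2*p)*(-p + 35) = (2*p)*(35 - p) = 2*p*(35 - p))
√(x(w) + g) = √(2*4*(35 - 1*4) + 2564) = √(2*4*(35 - 4) + 2564) = √(2*4*31 + 2564) = √(248 + 2564) = √2812 = 2*√703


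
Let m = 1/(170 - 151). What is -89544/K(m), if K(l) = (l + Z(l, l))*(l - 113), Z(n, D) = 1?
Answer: 4040673/5365 ≈ 753.15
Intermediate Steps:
m = 1/19 ≈ 0.052632
K(l) = (1 + l)*(-113 + l) (K(l) = (l + 1)*(l - 113) = (1 + l)*(-113 + l))
-89544/K(m) = -89544/(-113 + (1/19)² - 112*1/19) = -89544/(-113 + 1/361 - 112/19) = -89544/(-42920/361) = -89544*(-361/42920) = 4040673/5365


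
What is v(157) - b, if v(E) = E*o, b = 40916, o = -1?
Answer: -41073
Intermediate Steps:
v(E) = -E (v(E) = E*(-1) = -E)
v(157) - b = -1*157 - 1*40916 = -157 - 40916 = -41073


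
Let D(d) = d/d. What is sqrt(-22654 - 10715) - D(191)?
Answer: -1 + 7*I*sqrt(681) ≈ -1.0 + 182.67*I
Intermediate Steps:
D(d) = 1
sqrt(-22654 - 10715) - D(191) = sqrt(-22654 - 10715) - 1*1 = sqrt(-33369) - 1 = 7*I*sqrt(681) - 1 = -1 + 7*I*sqrt(681)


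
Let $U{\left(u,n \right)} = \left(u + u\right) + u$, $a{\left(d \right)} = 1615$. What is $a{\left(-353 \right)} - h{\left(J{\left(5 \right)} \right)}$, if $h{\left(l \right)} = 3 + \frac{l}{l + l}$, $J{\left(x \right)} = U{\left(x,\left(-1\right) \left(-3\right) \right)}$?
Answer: $\frac{3223}{2} \approx 1611.5$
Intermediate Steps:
$U{\left(u,n \right)} = 3 u$ ($U{\left(u,n \right)} = 2 u + u = 3 u$)
$J{\left(x \right)} = 3 x$
$h{\left(l \right)} = \frac{7}{2}$ ($h{\left(l \right)} = 3 + \frac{l}{2 l} = 3 + \frac{1}{2 l} l = 3 + \frac{1}{2} = \frac{7}{2}$)
$a{\left(-353 \right)} - h{\left(J{\left(5 \right)} \right)} = 1615 - \frac{7}{2} = \frac{3223}{2}$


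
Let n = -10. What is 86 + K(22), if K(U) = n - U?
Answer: 54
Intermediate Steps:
K(U) = -10 - U
86 + K(22) = 86 + (-10 - 1*22) = 86 + (-10 - 22) = 86 - 32 = 54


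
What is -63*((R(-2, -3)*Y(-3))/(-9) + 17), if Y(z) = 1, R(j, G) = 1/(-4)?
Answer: -4291/4 ≈ -1072.8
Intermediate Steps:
R(j, G) = -1/4
-63*((R(-2, -3)*Y(-3))/(-9) + 17) = -63*((-1/4*1)/(-9) + 17) = -63*(-1/9*(-1/4) + 17) = -63*(1/36 + 17) = -63*613/36 = -4291/4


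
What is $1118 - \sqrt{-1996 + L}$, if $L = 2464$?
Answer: $1118 - 6 \sqrt{13} \approx 1096.4$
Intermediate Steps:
$1118 - \sqrt{-1996 + L} = 1118 - \sqrt{-1996 + 2464} = 1118 - \sqrt{468} = 1118 - 6 \sqrt{13}$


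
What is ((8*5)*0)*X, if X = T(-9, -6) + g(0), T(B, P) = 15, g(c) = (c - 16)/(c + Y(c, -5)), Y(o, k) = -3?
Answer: 0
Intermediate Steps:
g(c) = (-16 + c)/(-3 + c) (g(c) = (c - 16)/(c - 3) = (-16 + c)/(-3 + c))
X = 61/3 (X = 15 + (-16 + 0)/(-3 + 0) = 15 - 16/(-3) = 15 - ⅓*(-16) = 15 + 16/3 = 61/3 ≈ 20.333)
((8*5)*0)*X = ((8*5)*0)*(61/3) = (40*0)*(61/3) = 0*(61/3) = 0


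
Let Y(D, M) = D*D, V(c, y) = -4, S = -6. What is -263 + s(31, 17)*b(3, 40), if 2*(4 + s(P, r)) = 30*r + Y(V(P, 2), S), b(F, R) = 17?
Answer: 4140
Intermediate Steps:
Y(D, M) = D²
s(P, r) = 4 + 15*r (s(P, r) = -4 + (30*r + (-4)²)/2 = -4 + (30*r + 16)/2 = -4 + (16 + 30*r)/2 = -4 + (8 + 15*r) = 4 + 15*r)
-263 + s(31, 17)*b(3, 40) = -263 + (4 + 15*17)*17 = -263 + (4 + 255)*17 = -263 + 259*17 = -263 + 4403 = 4140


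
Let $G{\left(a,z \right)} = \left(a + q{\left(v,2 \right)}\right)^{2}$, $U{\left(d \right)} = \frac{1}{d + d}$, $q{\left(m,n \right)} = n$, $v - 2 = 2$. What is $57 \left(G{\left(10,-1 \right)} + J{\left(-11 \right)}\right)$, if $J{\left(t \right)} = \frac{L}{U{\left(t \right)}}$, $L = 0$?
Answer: $8208$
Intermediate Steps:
$v = 4$ ($v = 2 + 2 = 4$)
$U{\left(d \right)} = \frac{1}{2 d}$
$G{\left(a,z \right)} = \left(2 + a\right)^{2}$ ($G{\left(a,z \right)} = \left(a + 2\right)^{2} = \left(2 + a\right)^{2}$)
$J{\left(t \right)} = 0$ ($J{\left(t \right)} = \frac{0}{\frac{1}{2} \frac{1}{t}} = 0 \cdot 2 t = 0$)
$57 \left(G{\left(10,-1 \right)} + J{\left(-11 \right)}\right) = 57 \left(\left(2 + 10\right)^{2} + 0\right) = 57 \left(12^{2} + 0\right) = 57 \left(144 + 0\right) = 57 \cdot 144 = 8208$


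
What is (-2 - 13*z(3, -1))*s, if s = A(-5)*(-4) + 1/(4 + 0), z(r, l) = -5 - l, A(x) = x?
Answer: 2025/2 ≈ 1012.5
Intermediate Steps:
s = 81/4 (s = -5*(-4) + 1/(4 + 0) = 20 + 1/4 = 20 + ¼ = 81/4 ≈ 20.250)
(-2 - 13*z(3, -1))*s = (-2 - 13*(-5 - 1*(-1)))*(81/4) = (-2 - 13*(-5 + 1))*(81/4) = (-2 - 13*(-4))*(81/4) = (-2 + 52)*(81/4) = 50*(81/4) = 2025/2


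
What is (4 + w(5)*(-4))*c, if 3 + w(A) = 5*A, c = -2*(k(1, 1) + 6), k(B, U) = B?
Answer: 1176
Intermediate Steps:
c = -14 (c = -2*(1 + 6) = -2*7 = -14)
w(A) = -3 + 5*A
(4 + w(5)*(-4))*c = (4 + (-3 + 5*5)*(-4))*(-14) = (4 + (-3 + 25)*(-4))*(-14) = (4 + 22*(-4))*(-14) = (4 - 88)*(-14) = -84*(-14) = 1176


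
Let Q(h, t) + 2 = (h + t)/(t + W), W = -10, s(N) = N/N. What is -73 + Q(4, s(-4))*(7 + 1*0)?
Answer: -818/9 ≈ -90.889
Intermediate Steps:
s(N) = 1
Q(h, t) = -2 + (h + t)/(-10 + t) (Q(h, t) = -2 + (h + t)/(t - 10) = -2 + (h + t)/(-10 + t))
-73 + Q(4, s(-4))*(7 + 1*0) = -73 + ((20 + 4 - 1*1)/(-10 + 1))*(7 + 1*0) = -73 + ((20 + 4 - 1)/(-9))*(7 + 0) = -73 - ⅑*23*7 = -73 - 23/9*7 = -73 - 161/9 = -818/9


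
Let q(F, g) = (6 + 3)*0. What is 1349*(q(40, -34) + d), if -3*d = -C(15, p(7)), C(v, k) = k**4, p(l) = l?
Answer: 3238949/3 ≈ 1.0797e+6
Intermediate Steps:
q(F, g) = 0 (q(F, g) = 9*0 = 0)
d = 2401/3 (d = -(-1)*7**4/3 = -(-1)*2401/3 = -1/3*(-2401) = 2401/3 ≈ 800.33)
1349*(q(40, -34) + d) = 1349*(0 + 2401/3) = 1349*(2401/3) = 3238949/3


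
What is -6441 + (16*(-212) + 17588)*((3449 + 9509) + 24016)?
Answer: 524876463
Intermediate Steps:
-6441 + (16*(-212) + 17588)*((3449 + 9509) + 24016) = -6441 + (-3392 + 17588)*(12958 + 24016) = -6441 + 14196*36974 = -6441 + 524882904 = 524876463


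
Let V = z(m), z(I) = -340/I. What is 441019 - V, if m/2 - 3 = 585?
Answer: 129659671/294 ≈ 4.4102e+5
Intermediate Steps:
m = 1176 (m = 6 + 2*585 = 6 + 1170 = 1176)
V = -85/294 (V = -340/1176 = -340*1/1176 = -85/294 ≈ -0.28912)
441019 - V = 441019 - 1*(-85/294) = 441019 + 85/294 = 129659671/294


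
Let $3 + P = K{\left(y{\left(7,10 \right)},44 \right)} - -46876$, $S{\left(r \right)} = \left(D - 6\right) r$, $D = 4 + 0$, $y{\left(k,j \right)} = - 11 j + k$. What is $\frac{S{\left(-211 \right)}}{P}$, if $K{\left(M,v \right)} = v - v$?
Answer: $\frac{422}{46873} \approx 0.009003$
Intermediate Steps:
$y{\left(k,j \right)} = k - 11 j$
$K{\left(M,v \right)} = 0$
$D = 4$
$S{\left(r \right)} = - 2 r$ ($S{\left(r \right)} = \left(4 - 6\right) r = - 2 r$)
$P = 46873$ ($P = -3 + \left(0 - -46876\right) = -3 + \left(0 + 46876\right) = -3 + 46876 = 46873$)
$\frac{S{\left(-211 \right)}}{P} = \frac{\left(-2\right) \left(-211\right)}{46873} = 422 \cdot \frac{1}{46873} = \frac{422}{46873}$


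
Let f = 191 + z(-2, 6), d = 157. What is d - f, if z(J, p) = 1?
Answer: -35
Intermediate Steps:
f = 192 (f = 191 + 1 = 192)
d - f = 157 - 1*192 = 157 - 192 = -35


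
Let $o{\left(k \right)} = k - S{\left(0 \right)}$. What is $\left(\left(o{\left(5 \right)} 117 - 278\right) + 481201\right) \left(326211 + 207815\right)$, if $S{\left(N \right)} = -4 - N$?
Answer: $257387715376$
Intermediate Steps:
$o{\left(k \right)} = 4 + k$ ($o{\left(k \right)} = k - \left(-4 - 0\right) = k - \left(-4 + 0\right) = k - -4 = k + 4 = 4 + k$)
$\left(\left(o{\left(5 \right)} 117 - 278\right) + 481201\right) \left(326211 + 207815\right) = \left(\left(\left(4 + 5\right) 117 - 278\right) + 481201\right) \left(326211 + 207815\right) = \left(\left(9 \cdot 117 - 278\right) + 481201\right) 534026 = \left(\left(1053 - 278\right) + 481201\right) 534026 = \left(775 + 481201\right) 534026 = 481976 \cdot 534026 = 257387715376$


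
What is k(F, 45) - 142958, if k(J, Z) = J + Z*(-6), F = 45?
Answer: -143183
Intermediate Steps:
k(J, Z) = J - 6*Z
k(F, 45) - 142958 = (45 - 6*45) - 142958 = (45 - 270) - 142958 = -225 - 142958 = -143183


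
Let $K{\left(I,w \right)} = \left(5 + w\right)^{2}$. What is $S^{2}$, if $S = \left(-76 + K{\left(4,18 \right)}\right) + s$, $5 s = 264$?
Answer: $\frac{6395841}{25} \approx 2.5583 \cdot 10^{5}$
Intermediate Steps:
$s = \frac{264}{5}$ ($s = \frac{1}{5} \cdot 264 = \frac{264}{5} \approx 52.8$)
$S = \frac{2529}{5}$ ($S = \left(-76 + \left(5 + 18\right)^{2}\right) + \frac{264}{5} = \left(-76 + 23^{2}\right) + \frac{264}{5} = \left(-76 + 529\right) + \frac{264}{5} = 453 + \frac{264}{5} = \frac{2529}{5} \approx 505.8$)
$S^{2} = \left(\frac{2529}{5}\right)^{2} = \frac{6395841}{25}$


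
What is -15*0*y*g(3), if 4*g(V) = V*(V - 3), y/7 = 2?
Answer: 0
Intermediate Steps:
y = 14 (y = 7*2 = 14)
g(V) = V*(-3 + V)/4 (g(V) = (V*(V - 3))/4 = (V*(-3 + V))/4 = V*(-3 + V)/4)
-15*0*y*g(3) = -15*0*14*(¼)*3*(-3 + 3) = -0*(¼)*3*0 = -0*0 = -15*0 = 0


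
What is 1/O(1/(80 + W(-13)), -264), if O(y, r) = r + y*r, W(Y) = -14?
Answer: -1/268 ≈ -0.0037313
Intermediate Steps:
O(y, r) = r + r*y
1/O(1/(80 + W(-13)), -264) = 1/(-264*(1 + 1/(80 - 14))) = 1/(-264*(1 + 1/66)) = 1/(-264*67/66) = 1/(-268) = -1/268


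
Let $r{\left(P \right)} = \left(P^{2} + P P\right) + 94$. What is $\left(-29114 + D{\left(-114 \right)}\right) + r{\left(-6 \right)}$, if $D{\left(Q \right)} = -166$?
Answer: $-29114$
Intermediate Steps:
$r{\left(P \right)} = 94 + 2 P^{2}$ ($r{\left(P \right)} = \left(P^{2} + P^{2}\right) + 94 = 2 P^{2} + 94 = 94 + 2 P^{2}$)
$\left(-29114 + D{\left(-114 \right)}\right) + r{\left(-6 \right)} = \left(-29114 - 166\right) + \left(94 + 2 \left(-6\right)^{2}\right) = -29280 + \left(94 + 2 \cdot 36\right) = -29280 + \left(94 + 72\right) = -29280 + 166 = -29114$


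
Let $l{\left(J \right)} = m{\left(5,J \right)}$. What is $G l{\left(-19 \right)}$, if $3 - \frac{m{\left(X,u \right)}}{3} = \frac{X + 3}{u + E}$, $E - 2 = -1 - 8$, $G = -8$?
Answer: $- \frac{1032}{13} \approx -79.385$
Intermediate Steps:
$E = -7$ ($E = 2 - 9 = -7$)
$m{\left(X,u \right)} = 9 - \frac{3 \left(3 + X\right)}{-7 + u}$ ($m{\left(X,u \right)} = 9 - 3 \frac{X + 3}{u - 7} = 9 - 3 \frac{3 + X}{-7 + u} = 9 - \frac{3 \left(3 + X\right)}{-7 + u}$)
$l{\left(J \right)} = \frac{3 \left(-29 + 3 J\right)}{-7 + J}$ ($l{\left(J \right)} = \frac{3 \left(-24 - 5 + 3 J\right)}{-7 + J} = \frac{3 \left(-29 + 3 J\right)}{-7 + J}$)
$G l{\left(-19 \right)} = - 8 \frac{3 \left(-29 + 3 \left(-19\right)\right)}{-7 - 19} = - 8 \frac{3 \left(-29 - 57\right)}{-26} = - 8 \cdot 3 \left(- \frac{1}{26}\right) \left(-86\right) = \left(-8\right) \frac{129}{13} = - \frac{1032}{13}$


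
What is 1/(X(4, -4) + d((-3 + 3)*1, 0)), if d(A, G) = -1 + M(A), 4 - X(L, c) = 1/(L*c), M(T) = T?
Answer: 16/49 ≈ 0.32653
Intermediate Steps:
X(L, c) = 4 - 1/(L*c)
d(A, G) = -1 + A
1/(X(4, -4) + d((-3 + 3)*1, 0)) = 1/((4 - 1/(4*(-4))) + (-1 + (-3 + 3)*1)) = 1/((4 - 1*¼*(-¼)) + (-1 + 0*1)) = 1/((4 + 1/16) + (-1 + 0)) = 1/(65/16 - 1) = 1/(49/16) = 16/49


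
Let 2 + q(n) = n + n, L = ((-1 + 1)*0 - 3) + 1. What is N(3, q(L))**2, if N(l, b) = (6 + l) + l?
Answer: 144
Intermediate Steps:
L = -2 (L = (0*0 - 3) + 1 = (0 - 3) + 1 = -3 + 1 = -2)
q(n) = -2 + 2*n (q(n) = -2 + (n + n) = -2 + 2*n)
N(l, b) = 6 + 2*l
N(3, q(L))**2 = (6 + 2*3)**2 = (6 + 6)**2 = 12**2 = 144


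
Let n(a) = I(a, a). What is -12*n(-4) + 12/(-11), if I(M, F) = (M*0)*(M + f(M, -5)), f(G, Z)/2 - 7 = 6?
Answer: -12/11 ≈ -1.0909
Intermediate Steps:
f(G, Z) = 26 (f(G, Z) = 14 + 2*6 = 14 + 12 = 26)
I(M, F) = 0 (I(M, F) = (M*0)*(M + 26) = 0*(26 + M) = 0)
n(a) = 0
-12*n(-4) + 12/(-11) = -12*0 + 12/(-11) = 0 + 12*(-1/11) = 0 - 12/11 = -12/11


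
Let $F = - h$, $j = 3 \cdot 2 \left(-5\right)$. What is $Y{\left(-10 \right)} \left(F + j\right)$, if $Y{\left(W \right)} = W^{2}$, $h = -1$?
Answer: $-2900$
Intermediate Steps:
$j = -30$ ($j = 6 \left(-5\right) = -30$)
$F = 1$ ($F = \left(-1\right) \left(-1\right) = 1$)
$Y{\left(-10 \right)} \left(F + j\right) = \left(-10\right)^{2} \left(1 - 30\right) = 100 \left(-29\right) = -2900$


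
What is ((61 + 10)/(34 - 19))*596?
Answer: 42316/15 ≈ 2821.1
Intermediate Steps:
((61 + 10)/(34 - 19))*596 = (71/15)*596 = 42316/15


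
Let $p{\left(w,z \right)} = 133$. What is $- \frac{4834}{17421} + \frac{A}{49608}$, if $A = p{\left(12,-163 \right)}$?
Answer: $- \frac{79162693}{288073656} \approx -0.2748$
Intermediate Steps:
$A = 133$
$- \frac{4834}{17421} + \frac{A}{49608} = - \frac{4834}{17421} + \frac{133}{49608} = - \frac{79162693}{288073656}$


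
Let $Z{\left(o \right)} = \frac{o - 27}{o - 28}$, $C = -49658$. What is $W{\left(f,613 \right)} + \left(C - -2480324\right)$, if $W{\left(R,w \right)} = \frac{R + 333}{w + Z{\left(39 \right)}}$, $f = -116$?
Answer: $\frac{2345593031}{965} \approx 2.4307 \cdot 10^{6}$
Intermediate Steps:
$Z{\left(o \right)} = \frac{-27 + o}{-28 + o}$
$W{\left(R,w \right)} = \frac{333 + R}{\frac{12}{11} + w}$ ($W{\left(R,w \right)} = \frac{R + 333}{w + \frac{-27 + 39}{-28 + 39}} = \frac{333 + R}{w + \frac{1}{11} \cdot 12} = \frac{333 + R}{w + \frac{12}{11}} = \frac{333 + R}{\frac{12}{11} + w}$)
$W{\left(f,613 \right)} + \left(C - -2480324\right) = \frac{11 \left(333 - 116\right)}{12 + 11 \cdot 613} - -2430666 = 11 \frac{1}{12 + 6743} \cdot 217 + \left(-49658 + 2480324\right) = 11 \cdot \frac{1}{6755} \cdot 217 + 2430666 = \frac{341}{965} + 2430666 = \frac{2345593031}{965}$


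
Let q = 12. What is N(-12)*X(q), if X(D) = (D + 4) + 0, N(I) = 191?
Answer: 3056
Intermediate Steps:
X(D) = 4 + D (X(D) = (4 + D) + 0 = 4 + D)
N(-12)*X(q) = 191*(4 + 12) = 191*16 = 3056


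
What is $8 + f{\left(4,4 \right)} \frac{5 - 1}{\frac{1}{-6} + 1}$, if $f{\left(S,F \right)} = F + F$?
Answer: $\frac{232}{5} \approx 46.4$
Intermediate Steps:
$f{\left(S,F \right)} = 2 F$
$8 + f{\left(4,4 \right)} \frac{5 - 1}{\frac{1}{-6} + 1} = 8 + 2 \cdot 4 \frac{5 - 1}{\frac{1}{-6} + 1} = 8 + 8 \frac{4}{- \frac{1}{6} + 1} = 8 + 8 \frac{4}{\frac{5}{6}} = 8 + 8 \cdot 4 \cdot \frac{6}{5} = 8 + 8 \cdot \frac{24}{5} = 8 + \frac{192}{5} = \frac{232}{5}$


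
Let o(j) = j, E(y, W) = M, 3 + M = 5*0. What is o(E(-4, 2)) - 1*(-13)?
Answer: 10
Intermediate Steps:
M = -3 (M = -3 + 5*0 = -3 + 0 = -3)
E(y, W) = -3
o(E(-4, 2)) - 1*(-13) = -3 - 1*(-13) = -3 + 13 = 10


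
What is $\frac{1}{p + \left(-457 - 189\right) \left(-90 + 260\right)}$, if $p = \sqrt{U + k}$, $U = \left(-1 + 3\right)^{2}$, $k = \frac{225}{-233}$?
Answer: $- \frac{25588060}{2810080748493} - \frac{\sqrt{164731}}{2810080748493} \approx -9.1059 \cdot 10^{-6}$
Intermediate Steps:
$k = - \frac{225}{233}$ ($k = 225 \left(- \frac{1}{233}\right) = - \frac{225}{233} \approx -0.96566$)
$U = 4$ ($U = 2^{2} = 4$)
$p = \frac{\sqrt{164731}}{233}$ ($p = \sqrt{4 - \frac{225}{233}} = \sqrt{\frac{707}{233}} = \frac{\sqrt{164731}}{233} \approx 1.7419$)
$\frac{1}{p + \left(-457 - 189\right) \left(-90 + 260\right)} = \frac{1}{\frac{\sqrt{164731}}{233} + \left(-457 - 189\right) \left(-90 + 260\right)} = \frac{1}{\frac{\sqrt{164731}}{233} - 109820} = \frac{1}{-109820 + \frac{\sqrt{164731}}{233}}$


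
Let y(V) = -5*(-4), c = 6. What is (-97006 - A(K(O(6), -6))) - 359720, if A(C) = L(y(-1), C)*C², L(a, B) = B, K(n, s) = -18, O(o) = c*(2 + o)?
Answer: -450894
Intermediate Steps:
O(o) = 12 + 6*o (O(o) = 6*(2 + o) = 12 + 6*o)
y(V) = 20
A(C) = C³ (A(C) = C*C² = C³)
(-97006 - A(K(O(6), -6))) - 359720 = (-97006 - 1*(-18)³) - 359720 = (-97006 - 1*(-5832)) - 359720 = (-97006 + 5832) - 359720 = -91174 - 359720 = -450894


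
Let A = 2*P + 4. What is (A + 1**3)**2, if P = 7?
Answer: 361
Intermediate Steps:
A = 18 (A = 2*7 + 4 = 14 + 4 = 18)
(A + 1**3)**2 = (18 + 1**3)**2 = (18 + 1)**2 = 19**2 = 361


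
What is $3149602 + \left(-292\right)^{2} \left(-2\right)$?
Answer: $2979074$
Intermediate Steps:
$3149602 + \left(-292\right)^{2} \left(-2\right) = 3149602 + 85264 \left(-2\right) = 3149602 - 170528 = 2979074$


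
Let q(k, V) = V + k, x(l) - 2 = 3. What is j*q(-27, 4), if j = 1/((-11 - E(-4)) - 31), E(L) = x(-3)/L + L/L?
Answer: 92/167 ≈ 0.55090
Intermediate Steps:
x(l) = 5 (x(l) = 2 + 3 = 5)
E(L) = 1 + 5/L (E(L) = 5/L + L/L = 5/L + 1 = 1 + 5/L)
j = -4/167 (j = 1/((-11 - (5 - 4)/(-4)) - 31) = 1/((-11 - (-1)/4) - 31) = 1/((-11 - 1*(-¼)) - 31) = 1/((-11 + ¼) - 31) = 1/(-43/4 - 31) = 1/(-167/4) = -4/167 ≈ -0.023952)
j*q(-27, 4) = -4*(4 - 27)/167 = -4/167*(-23) = 92/167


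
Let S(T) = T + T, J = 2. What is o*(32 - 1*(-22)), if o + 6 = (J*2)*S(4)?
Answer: 1404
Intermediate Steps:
S(T) = 2*T
o = 26 (o = -6 + (2*2)*(2*4) = -6 + 4*8 = -6 + 32 = 26)
o*(32 - 1*(-22)) = 26*(32 - 1*(-22)) = 26*(32 + 22) = 26*54 = 1404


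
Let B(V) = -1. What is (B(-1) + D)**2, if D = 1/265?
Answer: 69696/70225 ≈ 0.99247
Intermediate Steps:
D = 1/265 ≈ 0.0037736
(B(-1) + D)**2 = (-1 + 1/265)**2 = (-264/265)**2 = 69696/70225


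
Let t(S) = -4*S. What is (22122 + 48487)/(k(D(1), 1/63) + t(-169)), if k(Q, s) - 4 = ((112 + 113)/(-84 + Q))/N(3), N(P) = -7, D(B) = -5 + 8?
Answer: 4448367/42865 ≈ 103.78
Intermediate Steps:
D(B) = 3
k(Q, s) = 4 - 225/(7*(-84 + Q)) (k(Q, s) = 4 + ((112 + 113)/(-84 + Q))/(-7) = 4 + (225/(-84 + Q))*(-1/7) = 4 - 225/(7*(-84 + Q)))
(22122 + 48487)/(k(D(1), 1/63) + t(-169)) = (22122 + 48487)/((-2577 + 28*3)/(7*(-84 + 3)) - 4*(-169)) = 70609/((1/7)*(-2577 + 84)/(-81) + 676) = 70609/((1/7)*(-1/81)*(-2493) + 676) = 70609/(277/63 + 676) = 70609/(42865/63) = 70609*(63/42865) = 4448367/42865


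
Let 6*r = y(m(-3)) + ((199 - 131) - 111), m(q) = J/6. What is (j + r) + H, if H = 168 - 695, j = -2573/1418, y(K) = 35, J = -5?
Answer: -2255249/4254 ≈ -530.15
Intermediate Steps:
m(q) = -⅚ (m(q) = -5/6 = -5*⅙ = -⅚)
j = -2573/1418 (j = -2573*1/1418 = -2573/1418 ≈ -1.8145)
H = -527
r = -4/3 (r = (35 + ((199 - 131) - 111))/6 = (35 + (68 - 111))/6 = (35 - 43)/6 = (⅙)*(-8) = -4/3 ≈ -1.3333)
(j + r) + H = (-2573/1418 - 4/3) - 527 = -13391/4254 - 527 = -2255249/4254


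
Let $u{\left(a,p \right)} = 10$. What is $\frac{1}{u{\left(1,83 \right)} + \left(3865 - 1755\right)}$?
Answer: $\frac{1}{2120} \approx 0.0004717$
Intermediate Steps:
$\frac{1}{u{\left(1,83 \right)} + \left(3865 - 1755\right)} = \frac{1}{10 + \left(3865 - 1755\right)} = \frac{1}{10 + 2110} = \frac{1}{2120}$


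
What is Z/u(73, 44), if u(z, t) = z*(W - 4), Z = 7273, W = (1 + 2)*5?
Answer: 7273/803 ≈ 9.0573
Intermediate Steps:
W = 15 (W = 3*5 = 15)
u(z, t) = 11*z (u(z, t) = z*(15 - 4) = z*11 = 11*z)
Z/u(73, 44) = 7273/((11*73)) = 7273/803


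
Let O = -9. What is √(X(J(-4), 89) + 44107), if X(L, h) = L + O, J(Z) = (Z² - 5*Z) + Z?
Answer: √44130 ≈ 210.07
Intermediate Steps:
J(Z) = Z² - 4*Z
X(L, h) = -9 + L (X(L, h) = L - 9 = -9 + L)
√(X(J(-4), 89) + 44107) = √((-9 - 4*(-4 - 4)) + 44107) = √((-9 - 4*(-8)) + 44107) = √((-9 + 32) + 44107) = √(23 + 44107) = √44130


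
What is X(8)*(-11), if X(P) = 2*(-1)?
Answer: 22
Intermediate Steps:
X(P) = -2
X(8)*(-11) = -2*(-11) = 22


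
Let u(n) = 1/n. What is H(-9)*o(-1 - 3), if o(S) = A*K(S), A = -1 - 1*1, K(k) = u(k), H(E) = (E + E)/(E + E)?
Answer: ½ ≈ 0.50000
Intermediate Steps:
H(E) = 1 (H(E) = (2*E)/((2*E)) = (2*E)*(1/(2*E)) = 1)
K(k) = 1/k
A = -2 (A = -1 - 1 = -2)
o(S) = -2/S
H(-9)*o(-1 - 3) = 1*(-2/(-1 - 3)) = 1*(-2/(-4)) = 1*(-2*(-¼)) = 1*(½) = ½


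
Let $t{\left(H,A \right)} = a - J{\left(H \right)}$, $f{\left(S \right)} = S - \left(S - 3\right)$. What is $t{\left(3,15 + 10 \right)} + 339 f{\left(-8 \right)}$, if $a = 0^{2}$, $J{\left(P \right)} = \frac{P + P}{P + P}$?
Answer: $1016$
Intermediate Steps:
$J{\left(P \right)} = 1$ ($J{\left(P \right)} = \frac{2 P}{2 P} = 2 P \frac{1}{2 P} = 1$)
$a = 0$
$f{\left(S \right)} = 3$ ($f{\left(S \right)} = S - \left(-3 + S\right) = 3$)
$t{\left(H,A \right)} = -1$ ($t{\left(H,A \right)} = 0 - 1 = -1$)
$t{\left(3,15 + 10 \right)} + 339 f{\left(-8 \right)} = -1 + 339 \cdot 3 = -1 + 1017 = 1016$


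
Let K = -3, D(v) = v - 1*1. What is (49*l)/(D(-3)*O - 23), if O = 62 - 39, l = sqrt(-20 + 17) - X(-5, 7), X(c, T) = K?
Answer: -147/115 - 49*I*sqrt(3)/115 ≈ -1.2783 - 0.738*I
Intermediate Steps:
D(v) = -1 + v (D(v) = v - 1 = -1 + v)
X(c, T) = -3
l = 3 + I*sqrt(3) (l = sqrt(-20 + 17) - 1*(-3) = sqrt(-3) + 3 = I*sqrt(3) + 3 = 3 + I*sqrt(3) ≈ 3.0 + 1.732*I)
O = 23
(49*l)/(D(-3)*O - 23) = (49*(3 + I*sqrt(3)))/((-1 - 3)*23 - 23) = (147 + 49*I*sqrt(3))/(-4*23 - 23) = (147 + 49*I*sqrt(3))/(-92 - 23) = (147 + 49*I*sqrt(3))/(-115) = (147 + 49*I*sqrt(3))*(-1/115) = -147/115 - 49*I*sqrt(3)/115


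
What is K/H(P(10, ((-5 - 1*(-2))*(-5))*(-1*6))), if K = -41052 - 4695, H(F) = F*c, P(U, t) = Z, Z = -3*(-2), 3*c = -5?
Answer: 45747/10 ≈ 4574.7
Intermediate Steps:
c = -5/3 (c = (⅓)*(-5) = -5/3 ≈ -1.6667)
Z = 6
P(U, t) = 6
H(F) = -5*F/3 (H(F) = F*(-5/3) = -5*F/3)
K = -45747
K/H(P(10, ((-5 - 1*(-2))*(-5))*(-1*6))) = -45747/((-5/3*6)) = -45747/(-10) = -45747*(-⅒) = 45747/10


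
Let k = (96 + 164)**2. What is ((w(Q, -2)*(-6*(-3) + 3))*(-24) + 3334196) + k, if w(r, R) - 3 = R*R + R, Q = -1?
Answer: 3399276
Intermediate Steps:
w(r, R) = 3 + R + R**2 (w(r, R) = 3 + (R*R + R) = 3 + (R**2 + R) = 3 + (R + R**2) = 3 + R + R**2)
k = 67600 (k = 260**2 = 67600)
((w(Q, -2)*(-6*(-3) + 3))*(-24) + 3334196) + k = (((3 - 2 + (-2)**2)*(-6*(-3) + 3))*(-24) + 3334196) + 67600 = (((3 - 2 + 4)*(18 + 3))*(-24) + 3334196) + 67600 = ((5*21)*(-24) + 3334196) + 67600 = (105*(-24) + 3334196) + 67600 = (-2520 + 3334196) + 67600 = 3331676 + 67600 = 3399276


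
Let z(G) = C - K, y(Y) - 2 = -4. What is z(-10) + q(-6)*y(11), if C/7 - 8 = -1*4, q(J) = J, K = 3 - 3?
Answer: 40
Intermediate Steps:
y(Y) = -2 (y(Y) = 2 - 4 = -2)
K = 0
C = 28 (C = 56 + 7*(-1*4) = 56 + 7*(-4) = 56 - 28 = 28)
z(G) = 28 (z(G) = 28 - 1*0 = 28 + 0 = 28)
z(-10) + q(-6)*y(11) = 28 - 6*(-2) = 28 + 12 = 40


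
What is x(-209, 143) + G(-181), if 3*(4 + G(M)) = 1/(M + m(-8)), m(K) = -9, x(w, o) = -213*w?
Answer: 25372409/570 ≈ 44513.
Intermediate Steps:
G(M) = -4 + 1/(3*(-9 + M)) (G(M) = -4 + 1/(3*(M - 9)) = -4 + 1/(3*(-9 + M)))
x(-209, 143) + G(-181) = -213*(-209) + (109 - 12*(-181))/(3*(-9 - 181)) = 44517 + (1/3)*(109 + 2172)/(-190) = 44517 + (1/3)*(-1/190)*2281 = 44517 - 2281/570 = 25372409/570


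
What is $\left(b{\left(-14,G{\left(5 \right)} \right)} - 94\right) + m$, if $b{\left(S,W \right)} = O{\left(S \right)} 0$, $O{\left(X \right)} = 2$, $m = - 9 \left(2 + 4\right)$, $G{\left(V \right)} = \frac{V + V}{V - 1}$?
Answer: $-148$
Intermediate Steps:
$G{\left(V \right)} = \frac{2 V}{-1 + V}$
$m = -54$ ($m = \left(-9\right) 6 = -54$)
$b{\left(S,W \right)} = 0$ ($b{\left(S,W \right)} = 2 \cdot 0 = 0$)
$\left(b{\left(-14,G{\left(5 \right)} \right)} - 94\right) + m = \left(0 - 94\right) - 54 = -94 - 54 = -148$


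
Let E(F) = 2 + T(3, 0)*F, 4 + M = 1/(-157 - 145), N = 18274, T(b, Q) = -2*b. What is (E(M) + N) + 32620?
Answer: 7688923/151 ≈ 50920.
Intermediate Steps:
M = -1209/302 (M = -4 + 1/(-157 - 145) = -4 + 1/(-302) = -4 - 1/302 = -1209/302 ≈ -4.0033)
E(F) = 2 - 6*F (E(F) = 2 + (-2*3)*F = 2 - 6*F)
(E(M) + N) + 32620 = ((2 - 6*(-1209/302)) + 18274) + 32620 = ((2 + 3627/151) + 18274) + 32620 = (3929/151 + 18274) + 32620 = 2763303/151 + 32620 = 7688923/151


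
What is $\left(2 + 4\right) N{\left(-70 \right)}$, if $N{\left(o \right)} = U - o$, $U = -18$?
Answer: $312$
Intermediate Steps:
$N{\left(o \right)} = -18 - o$
$\left(2 + 4\right) N{\left(-70 \right)} = \left(2 + 4\right) \left(-18 - -70\right) = 6 \left(-18 + 70\right) = 6 \cdot 52 = 312$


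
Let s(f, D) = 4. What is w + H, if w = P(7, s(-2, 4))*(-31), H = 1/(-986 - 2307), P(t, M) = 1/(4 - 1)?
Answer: -102086/9879 ≈ -10.334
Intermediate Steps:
P(t, M) = ⅓ (P(t, M) = 1/3 = ⅓)
H = -1/3293 (H = 1/(-3293) = -1/3293 ≈ -0.00030367)
w = -31/3 (w = (⅓)*(-31) = -31/3 ≈ -10.333)
w + H = -31/3 - 1/3293 = -102086/9879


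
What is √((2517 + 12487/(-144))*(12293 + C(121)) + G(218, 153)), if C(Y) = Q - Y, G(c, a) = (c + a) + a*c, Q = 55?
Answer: √4283829547/12 ≈ 5454.3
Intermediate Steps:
G(c, a) = a + c + a*c (G(c, a) = (a + c) + a*c = a + c + a*c)
C(Y) = 55 - Y
√((2517 + 12487/(-144))*(12293 + C(121)) + G(218, 153)) = √((2517 + 12487/(-144))*(12293 + (55 - 1*121)) + (153 + 218 + 153*218)) = √((2517 + 12487*(-1/144))*(12293 + (55 - 121)) + (153 + 218 + 33354)) = √((2517 - 12487/144)*(12293 - 66) + 33725) = √((349961/144)*12227 + 33725) = √(4278973147/144 + 33725) = √(4283829547/144) = √4283829547/12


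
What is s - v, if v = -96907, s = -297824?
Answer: -200917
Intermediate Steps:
s - v = -297824 - 1*(-96907) = -297824 + 96907 = -200917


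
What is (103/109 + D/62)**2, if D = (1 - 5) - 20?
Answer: 3553225/11417641 ≈ 0.31120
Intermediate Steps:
D = -24 (D = -4 - 20 = -24)
(103/109 + D/62)**2 = (103/109 - 24/62)**2 = (103*(1/109) - 24*1/62)**2 = (103/109 - 12/31)**2 = (1885/3379)**2 = 3553225/11417641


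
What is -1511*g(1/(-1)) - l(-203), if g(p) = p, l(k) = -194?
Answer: 1705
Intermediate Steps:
-1511*g(1/(-1)) - l(-203) = -1511/(-1) - 1*(-194) = -1511*(-1) + 194 = 1511 + 194 = 1705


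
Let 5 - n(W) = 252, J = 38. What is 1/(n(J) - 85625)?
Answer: -1/85872 ≈ -1.1645e-5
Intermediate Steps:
n(W) = -247 (n(W) = 5 - 1*252 = 5 - 252 = -247)
1/(n(J) - 85625) = 1/(-247 - 85625) = 1/(-85872) = -1/85872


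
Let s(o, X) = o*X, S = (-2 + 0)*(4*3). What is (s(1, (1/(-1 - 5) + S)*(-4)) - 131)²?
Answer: 10609/9 ≈ 1178.8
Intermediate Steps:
S = -24 (S = -2*12 = -24)
s(o, X) = X*o
(s(1, (1/(-1 - 5) + S)*(-4)) - 131)² = (((1/(-1 - 5) - 24)*(-4))*1 - 131)² = (((1/(-6) - 24)*(-4))*1 - 131)² = (((-⅙ - 24)*(-4))*1 - 131)² = (-145/6*(-4)*1 - 131)² = ((290/3)*1 - 131)² = (290/3 - 131)² = (-103/3)² = 10609/9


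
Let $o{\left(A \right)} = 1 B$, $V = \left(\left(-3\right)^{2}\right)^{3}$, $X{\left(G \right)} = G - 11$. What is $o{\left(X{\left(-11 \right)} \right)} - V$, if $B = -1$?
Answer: $-730$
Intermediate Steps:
$X{\left(G \right)} = -11 + G$
$V = 729$ ($V = 9^{3} = 729$)
$o{\left(A \right)} = -1$ ($o{\left(A \right)} = 1 \left(-1\right) = -1$)
$o{\left(X{\left(-11 \right)} \right)} - V = -1 - 729 = -730$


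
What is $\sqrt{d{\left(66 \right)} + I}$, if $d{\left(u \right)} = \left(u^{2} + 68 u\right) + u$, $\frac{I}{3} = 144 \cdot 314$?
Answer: $3 \sqrt{16062} \approx 380.21$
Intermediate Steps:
$I = 135648$ ($I = 3 \cdot 144 \cdot 314 = 3 \cdot 45216 = 135648$)
$d{\left(u \right)} = u^{2} + 69 u$
$\sqrt{d{\left(66 \right)} + I} = \sqrt{66 \left(69 + 66\right) + 135648} = \sqrt{66 \cdot 135 + 135648} = \sqrt{8910 + 135648} = \sqrt{144558} = 3 \sqrt{16062}$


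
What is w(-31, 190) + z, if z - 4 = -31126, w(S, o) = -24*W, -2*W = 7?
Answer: -31038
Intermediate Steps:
W = -7/2 (W = -½*7 = -7/2 ≈ -3.5000)
w(S, o) = 84 (w(S, o) = -24*(-7/2) = 84)
z = -31122 (z = 4 - 31126 = -31122)
w(-31, 190) + z = 84 - 31122 = -31038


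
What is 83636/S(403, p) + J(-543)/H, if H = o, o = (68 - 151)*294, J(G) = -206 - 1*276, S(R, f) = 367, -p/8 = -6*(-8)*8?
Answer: 1020531283/4477767 ≈ 227.91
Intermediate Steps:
p = -3072 (p = -8*(-6*(-8))*8 = -384*8 = -8*384 = -3072)
J(G) = -482 (J(G) = -206 - 276 = -482)
o = -24402 (o = -83*294 = -24402)
H = -24402
83636/S(403, p) + J(-543)/H = 83636/367 - 482/(-24402) = 83636*(1/367) - 482*(-1/24402) = 83636/367 + 241/12201 = 1020531283/4477767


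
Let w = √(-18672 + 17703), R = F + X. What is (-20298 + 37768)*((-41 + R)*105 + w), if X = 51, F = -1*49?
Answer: -71539650 + 17470*I*√969 ≈ -7.154e+7 + 5.4382e+5*I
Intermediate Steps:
F = -49
R = 2 (R = -49 + 51 = 2)
w = I*√969 (w = √(-969) = I*√969 ≈ 31.129*I)
(-20298 + 37768)*((-41 + R)*105 + w) = (-20298 + 37768)*((-41 + 2)*105 + I*√969) = 17470*(-39*105 + I*√969) = 17470*(-4095 + I*√969) = -71539650 + 17470*I*√969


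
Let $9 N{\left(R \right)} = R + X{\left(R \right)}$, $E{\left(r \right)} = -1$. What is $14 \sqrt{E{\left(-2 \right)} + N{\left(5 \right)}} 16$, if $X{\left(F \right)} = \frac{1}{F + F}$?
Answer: $\frac{112 i \sqrt{390}}{15} \approx 147.45 i$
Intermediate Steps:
$X{\left(F \right)} = \frac{1}{2 F}$
$N{\left(R \right)} = \frac{R}{9} + \frac{1}{18 R}$ ($N{\left(R \right)} = \frac{R + \frac{1}{2 R}}{9} = \frac{R}{9} + \frac{1}{18 R}$)
$14 \sqrt{E{\left(-2 \right)} + N{\left(5 \right)}} 16 = 14 \sqrt{-1 + \left(\frac{1}{9} \cdot 5 + \frac{1}{18 \cdot 5}\right)} 16 = 14 \sqrt{-1 + \left(\frac{5}{9} + \frac{1}{18} \cdot \frac{1}{5}\right)} 16 = 14 \sqrt{-1 + \left(\frac{5}{9} + \frac{1}{90}\right)} 16 = 14 \sqrt{-1 + \frac{17}{30}} \cdot 16 = 14 \sqrt{- \frac{13}{30}} \cdot 16 = 14 \frac{i \sqrt{390}}{30} \cdot 16 = \frac{7 i \sqrt{390}}{15} \cdot 16 = \frac{112 i \sqrt{390}}{15}$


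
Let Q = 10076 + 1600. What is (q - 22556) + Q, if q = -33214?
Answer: -44094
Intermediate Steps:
Q = 11676
(q - 22556) + Q = (-33214 - 22556) + 11676 = -55770 + 11676 = -44094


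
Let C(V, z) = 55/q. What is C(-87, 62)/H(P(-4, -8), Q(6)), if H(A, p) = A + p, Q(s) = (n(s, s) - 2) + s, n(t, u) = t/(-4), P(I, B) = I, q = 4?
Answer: -55/6 ≈ -9.1667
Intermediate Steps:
n(t, u) = -t/4 (n(t, u) = t*(-¼) = -t/4)
Q(s) = -2 + 3*s/4 (Q(s) = (-s/4 - 2) + s = (-2 - s/4) + s = -2 + 3*s/4)
C(V, z) = 55/4
C(-87, 62)/H(P(-4, -8), Q(6)) = 55/(4*(-4 + (-2 + (¾)*6))) = 55/(4*(-4 + (-2 + 9/2))) = 55/(4*(-4 + 5/2)) = 55/(4*(-3/2)) = (55/4)*(-⅔) = -55/6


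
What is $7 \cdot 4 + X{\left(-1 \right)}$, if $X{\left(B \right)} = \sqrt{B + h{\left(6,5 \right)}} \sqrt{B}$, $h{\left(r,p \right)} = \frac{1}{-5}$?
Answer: $28 - \frac{\sqrt{30}}{5} \approx 26.905$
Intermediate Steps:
$h{\left(r,p \right)} = - \frac{1}{5}$
$X{\left(B \right)} = \sqrt{B} \sqrt{- \frac{1}{5} + B}$ ($X{\left(B \right)} = \sqrt{B - \frac{1}{5}} \sqrt{B} = \sqrt{- \frac{1}{5} + B} \sqrt{B} = \sqrt{B} \sqrt{- \frac{1}{5} + B}$)
$7 \cdot 4 + X{\left(-1 \right)} = 7 \cdot 4 + \frac{\sqrt{5} \sqrt{-1} \sqrt{-1 + 5 \left(-1\right)}}{5} = 28 + \frac{\sqrt{5} i \sqrt{-1 - 5}}{5} = 28 + \frac{\sqrt{5} i \sqrt{-6}}{5} = 28 + \frac{\sqrt{5} i i \sqrt{6}}{5} = 28 - \frac{\sqrt{30}}{5}$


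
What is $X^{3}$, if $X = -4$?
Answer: $-64$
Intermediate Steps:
$X^{3} = \left(-4\right)^{3} = -64$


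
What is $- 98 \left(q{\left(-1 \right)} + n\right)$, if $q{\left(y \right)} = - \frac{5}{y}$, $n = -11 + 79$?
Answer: $-7154$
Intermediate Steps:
$n = 68$
$- 98 \left(q{\left(-1 \right)} + n\right) = - 98 \left(- \frac{5}{-1} + 68\right) = - 98 \left(\left(-5\right) \left(-1\right) + 68\right) = - 98 \left(5 + 68\right) = \left(-98\right) 73 = -7154$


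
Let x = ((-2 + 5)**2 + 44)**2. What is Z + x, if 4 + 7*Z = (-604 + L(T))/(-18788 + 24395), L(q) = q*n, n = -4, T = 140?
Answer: 36742283/13083 ≈ 2808.4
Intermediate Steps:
L(q) = -4*q (L(q) = q*(-4) = -4*q)
Z = -7864/13083 (Z = -4/7 + ((-604 - 4*140)/(-18788 + 24395))/7 = -4/7 + ((-604 - 560)/5607)/7 = -4/7 + (-1164*1/5607)/7 = -4/7 + (1/7)*(-388/1869) = -4/7 - 388/13083 = -7864/13083 ≈ -0.60109)
x = 2809 (x = (3**2 + 44)**2 = (9 + 44)**2 = 53**2 = 2809)
Z + x = -7864/13083 + 2809 = 36742283/13083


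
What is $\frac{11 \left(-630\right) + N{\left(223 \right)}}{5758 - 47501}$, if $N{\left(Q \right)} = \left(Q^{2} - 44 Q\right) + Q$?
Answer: $- \frac{33210}{41743} \approx -0.79558$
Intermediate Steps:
$N{\left(Q \right)} = Q^{2} - 43 Q$
$\frac{11 \left(-630\right) + N{\left(223 \right)}}{5758 - 47501} = \frac{11 \left(-630\right) + 223 \left(-43 + 223\right)}{5758 - 47501} = \frac{-6930 + 223 \cdot 180}{-41743} = \left(-6930 + 40140\right) \left(- \frac{1}{41743}\right) = 33210 \left(- \frac{1}{41743}\right) = - \frac{33210}{41743}$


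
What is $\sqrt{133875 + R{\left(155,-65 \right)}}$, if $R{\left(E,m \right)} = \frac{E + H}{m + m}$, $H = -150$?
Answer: $\frac{\sqrt{90499474}}{26} \approx 365.89$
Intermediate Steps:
$R{\left(E,m \right)} = \frac{-150 + E}{2 m}$ ($R{\left(E,m \right)} = \frac{E - 150}{m + m} = \frac{-150 + E}{2 m}$)
$\sqrt{133875 + R{\left(155,-65 \right)}} = \sqrt{133875 + \frac{-150 + 155}{2 \left(-65\right)}} = \sqrt{133875 + \frac{1}{2} \left(- \frac{1}{65}\right) 5} = \sqrt{133875 - \frac{1}{26}} = \sqrt{\frac{3480749}{26}} = \frac{\sqrt{90499474}}{26}$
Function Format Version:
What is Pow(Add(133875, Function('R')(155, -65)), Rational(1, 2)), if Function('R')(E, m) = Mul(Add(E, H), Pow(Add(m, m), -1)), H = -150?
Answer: Mul(Rational(1, 26), Pow(90499474, Rational(1, 2))) ≈ 365.89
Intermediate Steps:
Function('R')(E, m) = Mul(Rational(1, 2), Pow(m, -1), Add(-150, E)) (Function('R')(E, m) = Mul(Add(E, -150), Pow(Add(m, m), -1)) = Mul(Add(-150, E), Pow(Mul(2, m), -1)) = Mul(Add(-150, E), Mul(Rational(1, 2), Pow(m, -1))) = Mul(Rational(1, 2), Pow(m, -1), Add(-150, E)))
Pow(Add(133875, Function('R')(155, -65)), Rational(1, 2)) = Pow(Add(133875, Mul(Rational(1, 2), Pow(-65, -1), Add(-150, 155))), Rational(1, 2)) = Pow(Add(133875, Mul(Rational(1, 2), Rational(-1, 65), 5)), Rational(1, 2)) = Pow(Add(133875, Rational(-1, 26)), Rational(1, 2)) = Pow(Rational(3480749, 26), Rational(1, 2)) = Mul(Rational(1, 26), Pow(90499474, Rational(1, 2)))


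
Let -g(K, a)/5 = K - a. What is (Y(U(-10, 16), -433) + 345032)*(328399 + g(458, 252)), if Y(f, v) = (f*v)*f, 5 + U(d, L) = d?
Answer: 81058855983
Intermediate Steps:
U(d, L) = -5 + d
g(K, a) = -5*K + 5*a (g(K, a) = -5*(K - a) = -5*K + 5*a)
Y(f, v) = v*f**2
(Y(U(-10, 16), -433) + 345032)*(328399 + g(458, 252)) = (-433*(-5 - 10)**2 + 345032)*(328399 + (-5*458 + 5*252)) = (-433*(-15)**2 + 345032)*(328399 + (-2290 + 1260)) = (-433*225 + 345032)*(328399 - 1030) = (-97425 + 345032)*327369 = 247607*327369 = 81058855983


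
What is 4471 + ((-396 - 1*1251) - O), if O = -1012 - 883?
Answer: 4719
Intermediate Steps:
O = -1895
4471 + ((-396 - 1*1251) - O) = 4471 + ((-396 - 1*1251) - 1*(-1895)) = 4471 + ((-396 - 1251) + 1895) = 4471 + (-1647 + 1895) = 4471 + 248 = 4719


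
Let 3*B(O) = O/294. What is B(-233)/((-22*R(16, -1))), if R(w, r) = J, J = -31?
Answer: -233/601524 ≈ -0.00038735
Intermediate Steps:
R(w, r) = -31
B(O) = O/882 (B(O) = (O/294)/3 = O/882)
B(-233)/((-22*R(16, -1))) = ((1/882)*(-233))/((-22*(-31))) = -233/882/682 = -233/882*1/682 = -233/601524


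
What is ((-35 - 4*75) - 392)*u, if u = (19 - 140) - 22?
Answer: 103961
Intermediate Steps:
u = -143 (u = -121 - 22 = -143)
((-35 - 4*75) - 392)*u = ((-35 - 4*75) - 392)*(-143) = ((-35 - 300) - 392)*(-143) = (-335 - 392)*(-143) = -727*(-143) = 103961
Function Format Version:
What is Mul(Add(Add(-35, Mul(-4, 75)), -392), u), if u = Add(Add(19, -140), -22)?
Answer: 103961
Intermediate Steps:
u = -143 (u = Add(-121, -22) = -143)
Mul(Add(Add(-35, Mul(-4, 75)), -392), u) = Mul(Add(Add(-35, Mul(-4, 75)), -392), -143) = Mul(Add(Add(-35, -300), -392), -143) = Mul(Add(-335, -392), -143) = Mul(-727, -143) = 103961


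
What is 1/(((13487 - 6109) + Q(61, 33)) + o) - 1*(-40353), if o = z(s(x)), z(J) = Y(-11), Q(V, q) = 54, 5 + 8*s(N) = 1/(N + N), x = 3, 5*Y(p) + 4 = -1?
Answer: 299863144/7431 ≈ 40353.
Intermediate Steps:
Y(p) = -1 (Y(p) = -⅘ + (⅕)*(-1) = -⅘ - ⅕ = -1)
s(N) = -5/8 + 1/(16*N) (s(N) = -5/8 + 1/(8*(N + N)) = -5/8 + 1/(8*((2*N))) = -5/8 + (1/(2*N))/8 = -5/8 + 1/(16*N))
z(J) = -1
o = -1
1/(((13487 - 6109) + Q(61, 33)) + o) - 1*(-40353) = 1/(((13487 - 6109) + 54) - 1) - 1*(-40353) = 1/((7378 + 54) - 1) + 40353 = 1/(7432 - 1) + 40353 = 1/7431 + 40353 = 299863144/7431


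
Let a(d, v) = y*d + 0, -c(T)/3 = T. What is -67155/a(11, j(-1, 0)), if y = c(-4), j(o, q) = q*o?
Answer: -2035/4 ≈ -508.75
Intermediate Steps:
j(o, q) = o*q
c(T) = -3*T
y = 12 (y = -3*(-4) = 12)
a(d, v) = 12*d (a(d, v) = 12*d + 0 = 12*d)
-67155/a(11, j(-1, 0)) = -67155/(12*11) = -67155/132 = -605*37/44 = -2035/4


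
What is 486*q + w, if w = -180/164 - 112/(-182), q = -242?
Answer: -62687453/533 ≈ -1.1761e+5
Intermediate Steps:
w = -257/533 (w = -180*1/164 - 112*(-1/182) = -45/41 + 8/13 = -257/533 ≈ -0.48218)
486*q + w = 486*(-242) - 257/533 = -117612 - 257/533 = -62687453/533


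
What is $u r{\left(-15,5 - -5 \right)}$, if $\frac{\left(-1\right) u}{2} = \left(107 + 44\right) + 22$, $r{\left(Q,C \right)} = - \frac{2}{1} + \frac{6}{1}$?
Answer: $-1384$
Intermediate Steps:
$r{\left(Q,C \right)} = 4$ ($r{\left(Q,C \right)} = \left(-2\right) 1 + 6 \cdot 1 = -2 + 6 = 4$)
$u = -346$ ($u = - 2 \left(\left(107 + 44\right) + 22\right) = - 2 \left(151 + 22\right) = \left(-2\right) 173 = -346$)
$u r{\left(-15,5 - -5 \right)} = \left(-346\right) 4 = -1384$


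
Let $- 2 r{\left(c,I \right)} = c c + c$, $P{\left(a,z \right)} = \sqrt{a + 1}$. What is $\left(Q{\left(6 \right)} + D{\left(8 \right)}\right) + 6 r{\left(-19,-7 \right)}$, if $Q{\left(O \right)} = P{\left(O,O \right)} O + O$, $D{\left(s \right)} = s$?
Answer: $-1012 + 6 \sqrt{7} \approx -996.13$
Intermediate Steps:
$P{\left(a,z \right)} = \sqrt{1 + a}$
$r{\left(c,I \right)} = - \frac{c}{2} - \frac{c^{2}}{2}$ ($r{\left(c,I \right)} = - \frac{c c + c}{2} = - \frac{c^{2} + c}{2} = - \frac{c + c^{2}}{2} = - \frac{c}{2} - \frac{c^{2}}{2}$)
$Q{\left(O \right)} = O + O \sqrt{1 + O}$ ($Q{\left(O \right)} = \sqrt{1 + O} O + O = O \sqrt{1 + O} + O = O + O \sqrt{1 + O}$)
$\left(Q{\left(6 \right)} + D{\left(8 \right)}\right) + 6 r{\left(-19,-7 \right)} = \left(6 \left(1 + \sqrt{1 + 6}\right) + 8\right) + 6 \left(\left(- \frac{1}{2}\right) \left(-19\right) \left(1 - 19\right)\right) = \left(6 \left(1 + \sqrt{7}\right) + 8\right) + 6 \left(\left(- \frac{1}{2}\right) \left(-19\right) \left(-18\right)\right) = \left(\left(6 + 6 \sqrt{7}\right) + 8\right) + 6 \left(-171\right) = \left(14 + 6 \sqrt{7}\right) - 1026 = -1012 + 6 \sqrt{7}$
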